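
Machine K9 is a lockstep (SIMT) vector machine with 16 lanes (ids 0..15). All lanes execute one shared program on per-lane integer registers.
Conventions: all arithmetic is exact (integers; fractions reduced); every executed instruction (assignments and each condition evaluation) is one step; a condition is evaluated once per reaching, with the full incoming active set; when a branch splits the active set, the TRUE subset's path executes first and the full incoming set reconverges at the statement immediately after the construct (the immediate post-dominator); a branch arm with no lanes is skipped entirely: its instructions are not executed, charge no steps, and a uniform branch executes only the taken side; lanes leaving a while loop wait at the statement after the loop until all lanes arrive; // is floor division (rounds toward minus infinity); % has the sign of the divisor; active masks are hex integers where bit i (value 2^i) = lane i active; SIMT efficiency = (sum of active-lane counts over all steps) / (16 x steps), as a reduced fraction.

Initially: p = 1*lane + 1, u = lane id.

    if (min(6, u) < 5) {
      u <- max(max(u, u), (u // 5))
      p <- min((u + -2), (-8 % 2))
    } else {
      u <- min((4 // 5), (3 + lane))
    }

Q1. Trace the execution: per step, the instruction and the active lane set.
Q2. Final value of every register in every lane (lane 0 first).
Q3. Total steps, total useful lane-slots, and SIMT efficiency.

step 0: eval (min(6, u) < 5)         0xffff
step 1: u <- max(max(u, u), (u // 5)) 0x001f
step 2: p <- min((u + -2), (-8 % 2)) 0x001f
step 3: u <- min((4 // 5), (3 + lane)) 0xffe0

Answer: 4 steps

p: -2,-1,0,0,0,6,7,8,9,10,11,12,13,14,15,16
u: 0,1,2,3,4,0,0,0,0,0,0,0,0,0,0,0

steps = 4; useful = 37; efficiency = 37/64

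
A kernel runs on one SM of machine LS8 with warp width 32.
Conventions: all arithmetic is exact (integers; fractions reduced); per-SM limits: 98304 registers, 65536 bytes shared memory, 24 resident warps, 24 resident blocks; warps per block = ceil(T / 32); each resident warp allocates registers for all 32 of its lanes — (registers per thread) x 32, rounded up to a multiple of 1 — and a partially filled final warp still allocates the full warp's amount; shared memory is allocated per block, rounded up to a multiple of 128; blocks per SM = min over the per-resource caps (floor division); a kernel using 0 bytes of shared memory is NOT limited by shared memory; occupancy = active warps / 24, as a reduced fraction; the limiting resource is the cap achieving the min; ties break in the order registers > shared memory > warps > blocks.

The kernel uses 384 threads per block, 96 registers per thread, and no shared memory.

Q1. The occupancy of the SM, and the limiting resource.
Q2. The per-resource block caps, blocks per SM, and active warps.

Answer: occupancy 1, limited by registers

registers: 2 blocks
shared memory: no limit (kernel uses none)
warps: 2 blocks
blocks: 24 blocks

Answer: 2 blocks, 24 active warps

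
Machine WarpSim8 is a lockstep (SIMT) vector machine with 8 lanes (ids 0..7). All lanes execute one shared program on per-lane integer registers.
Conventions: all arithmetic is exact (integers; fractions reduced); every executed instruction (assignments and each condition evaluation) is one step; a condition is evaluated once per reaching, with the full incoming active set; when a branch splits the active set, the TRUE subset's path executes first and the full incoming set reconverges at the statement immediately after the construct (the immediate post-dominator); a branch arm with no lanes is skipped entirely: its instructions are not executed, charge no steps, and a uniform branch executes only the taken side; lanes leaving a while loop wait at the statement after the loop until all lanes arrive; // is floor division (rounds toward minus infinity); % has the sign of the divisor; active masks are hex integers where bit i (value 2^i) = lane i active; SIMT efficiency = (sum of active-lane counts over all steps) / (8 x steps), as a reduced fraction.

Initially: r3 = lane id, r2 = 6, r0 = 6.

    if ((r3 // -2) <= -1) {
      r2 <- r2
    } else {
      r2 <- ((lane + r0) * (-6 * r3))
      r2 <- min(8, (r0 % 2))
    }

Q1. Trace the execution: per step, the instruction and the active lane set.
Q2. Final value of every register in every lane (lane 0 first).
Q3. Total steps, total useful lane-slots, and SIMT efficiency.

step 0: eval ((r3 // -2) <= -1)      0xff
step 1: r2 <- r2                     0xfe
step 2: r2 <- ((lane + r0) * (-6 * r3)) 0x01
step 3: r2 <- min(8, (r0 % 2))       0x01

Answer: 4 steps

r3: 0,1,2,3,4,5,6,7
r2: 0,6,6,6,6,6,6,6
r0: 6,6,6,6,6,6,6,6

steps = 4; useful = 17; efficiency = 17/32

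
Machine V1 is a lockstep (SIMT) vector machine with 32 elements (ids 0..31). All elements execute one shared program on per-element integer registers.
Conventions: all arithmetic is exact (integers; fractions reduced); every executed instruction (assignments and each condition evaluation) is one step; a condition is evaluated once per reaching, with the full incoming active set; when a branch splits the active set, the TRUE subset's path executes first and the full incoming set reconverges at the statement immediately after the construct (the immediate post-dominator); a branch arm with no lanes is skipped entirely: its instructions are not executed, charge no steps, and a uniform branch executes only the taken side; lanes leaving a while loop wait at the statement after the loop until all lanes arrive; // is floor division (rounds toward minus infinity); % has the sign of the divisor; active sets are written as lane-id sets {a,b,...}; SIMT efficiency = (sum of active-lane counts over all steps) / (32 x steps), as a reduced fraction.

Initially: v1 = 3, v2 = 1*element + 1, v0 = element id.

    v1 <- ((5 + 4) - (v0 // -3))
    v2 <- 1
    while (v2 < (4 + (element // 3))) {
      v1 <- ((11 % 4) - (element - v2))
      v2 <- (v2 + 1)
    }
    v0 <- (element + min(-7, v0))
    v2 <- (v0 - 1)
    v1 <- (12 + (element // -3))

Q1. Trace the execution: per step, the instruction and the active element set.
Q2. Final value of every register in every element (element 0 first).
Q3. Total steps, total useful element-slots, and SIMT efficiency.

step 0: v1 <- ((5 + 4) - (v0 // -3)) {0,1,2,3,4,5,6,7,8,9,10,11,12,13,14,15,16,17,18,19,20,21,22,23,24,25,26,27,28,29,30,31}
step 1: v2 <- 1                      {0,1,2,3,4,5,6,7,8,9,10,11,12,13,14,15,16,17,18,19,20,21,22,23,24,25,26,27,28,29,30,31}
step 2: eval (v2 < (4 + (element // 3))) {0,1,2,3,4,5,6,7,8,9,10,11,12,13,14,15,16,17,18,19,20,21,22,23,24,25,26,27,28,29,30,31}
step 3: v1 <- ((11 % 4) - (element - v2)) {0,1,2,3,4,5,6,7,8,9,10,11,12,13,14,15,16,17,18,19,20,21,22,23,24,25,26,27,28,29,30,31}
step 4: v2 <- (v2 + 1)               {0,1,2,3,4,5,6,7,8,9,10,11,12,13,14,15,16,17,18,19,20,21,22,23,24,25,26,27,28,29,30,31}
step 5: eval (v2 < (4 + (element // 3))) {0,1,2,3,4,5,6,7,8,9,10,11,12,13,14,15,16,17,18,19,20,21,22,23,24,25,26,27,28,29,30,31}
step 6: v1 <- ((11 % 4) - (element - v2)) {0,1,2,3,4,5,6,7,8,9,10,11,12,13,14,15,16,17,18,19,20,21,22,23,24,25,26,27,28,29,30,31}
step 7: v2 <- (v2 + 1)               {0,1,2,3,4,5,6,7,8,9,10,11,12,13,14,15,16,17,18,19,20,21,22,23,24,25,26,27,28,29,30,31}
step 8: eval (v2 < (4 + (element // 3))) {0,1,2,3,4,5,6,7,8,9,10,11,12,13,14,15,16,17,18,19,20,21,22,23,24,25,26,27,28,29,30,31}
step 9: v1 <- ((11 % 4) - (element - v2)) {0,1,2,3,4,5,6,7,8,9,10,11,12,13,14,15,16,17,18,19,20,21,22,23,24,25,26,27,28,29,30,31}
step 10: v2 <- (v2 + 1)               {0,1,2,3,4,5,6,7,8,9,10,11,12,13,14,15,16,17,18,19,20,21,22,23,24,25,26,27,28,29,30,31}
step 11: eval (v2 < (4 + (element // 3))) {0,1,2,3,4,5,6,7,8,9,10,11,12,13,14,15,16,17,18,19,20,21,22,23,24,25,26,27,28,29,30,31}
step 12: v1 <- ((11 % 4) - (element - v2)) {3,4,5,6,7,8,9,10,11,12,13,14,15,16,17,18,19,20,21,22,23,24,25,26,27,28,29,30,31}
step 13: v2 <- (v2 + 1)               {3,4,5,6,7,8,9,10,11,12,13,14,15,16,17,18,19,20,21,22,23,24,25,26,27,28,29,30,31}
step 14: eval (v2 < (4 + (element // 3))) {3,4,5,6,7,8,9,10,11,12,13,14,15,16,17,18,19,20,21,22,23,24,25,26,27,28,29,30,31}
step 15: v1 <- ((11 % 4) - (element - v2)) {6,7,8,9,10,11,12,13,14,15,16,17,18,19,20,21,22,23,24,25,26,27,28,29,30,31}
step 16: v2 <- (v2 + 1)               {6,7,8,9,10,11,12,13,14,15,16,17,18,19,20,21,22,23,24,25,26,27,28,29,30,31}
step 17: eval (v2 < (4 + (element // 3))) {6,7,8,9,10,11,12,13,14,15,16,17,18,19,20,21,22,23,24,25,26,27,28,29,30,31}
step 18: v1 <- ((11 % 4) - (element - v2)) {9,10,11,12,13,14,15,16,17,18,19,20,21,22,23,24,25,26,27,28,29,30,31}
step 19: v2 <- (v2 + 1)               {9,10,11,12,13,14,15,16,17,18,19,20,21,22,23,24,25,26,27,28,29,30,31}
step 20: eval (v2 < (4 + (element // 3))) {9,10,11,12,13,14,15,16,17,18,19,20,21,22,23,24,25,26,27,28,29,30,31}
step 21: v1 <- ((11 % 4) - (element - v2)) {12,13,14,15,16,17,18,19,20,21,22,23,24,25,26,27,28,29,30,31}
step 22: v2 <- (v2 + 1)               {12,13,14,15,16,17,18,19,20,21,22,23,24,25,26,27,28,29,30,31}
step 23: eval (v2 < (4 + (element // 3))) {12,13,14,15,16,17,18,19,20,21,22,23,24,25,26,27,28,29,30,31}
step 24: v1 <- ((11 % 4) - (element - v2)) {15,16,17,18,19,20,21,22,23,24,25,26,27,28,29,30,31}
step 25: v2 <- (v2 + 1)               {15,16,17,18,19,20,21,22,23,24,25,26,27,28,29,30,31}
step 26: eval (v2 < (4 + (element // 3))) {15,16,17,18,19,20,21,22,23,24,25,26,27,28,29,30,31}
step 27: v1 <- ((11 % 4) - (element - v2)) {18,19,20,21,22,23,24,25,26,27,28,29,30,31}
step 28: v2 <- (v2 + 1)               {18,19,20,21,22,23,24,25,26,27,28,29,30,31}
step 29: eval (v2 < (4 + (element // 3))) {18,19,20,21,22,23,24,25,26,27,28,29,30,31}
step 30: v1 <- ((11 % 4) - (element - v2)) {21,22,23,24,25,26,27,28,29,30,31}
step 31: v2 <- (v2 + 1)               {21,22,23,24,25,26,27,28,29,30,31}
step 32: eval (v2 < (4 + (element // 3))) {21,22,23,24,25,26,27,28,29,30,31}
step 33: v1 <- ((11 % 4) - (element - v2)) {24,25,26,27,28,29,30,31}
step 34: v2 <- (v2 + 1)               {24,25,26,27,28,29,30,31}
step 35: eval (v2 < (4 + (element // 3))) {24,25,26,27,28,29,30,31}
step 36: v1 <- ((11 % 4) - (element - v2)) {27,28,29,30,31}
step 37: v2 <- (v2 + 1)               {27,28,29,30,31}
step 38: eval (v2 < (4 + (element // 3))) {27,28,29,30,31}
step 39: v1 <- ((11 % 4) - (element - v2)) {30,31}
step 40: v2 <- (v2 + 1)               {30,31}
step 41: eval (v2 < (4 + (element // 3))) {30,31}
step 42: v0 <- (element + min(-7, v0)) {0,1,2,3,4,5,6,7,8,9,10,11,12,13,14,15,16,17,18,19,20,21,22,23,24,25,26,27,28,29,30,31}
step 43: v2 <- (v0 - 1)               {0,1,2,3,4,5,6,7,8,9,10,11,12,13,14,15,16,17,18,19,20,21,22,23,24,25,26,27,28,29,30,31}
step 44: v1 <- (12 + (element // -3)) {0,1,2,3,4,5,6,7,8,9,10,11,12,13,14,15,16,17,18,19,20,21,22,23,24,25,26,27,28,29,30,31}

Answer: 45 steps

v1: 12,11,11,11,10,10,10,9,9,9,8,8,8,7,7,7,6,6,6,5,5,5,4,4,4,3,3,3,2,2,2,1
v2: -8,-7,-6,-5,-4,-3,-2,-1,0,1,2,3,4,5,6,7,8,9,10,11,12,13,14,15,16,17,18,19,20,21,22,23
v0: -7,-6,-5,-4,-3,-2,-1,0,1,2,3,4,5,6,7,8,9,10,11,12,13,14,15,16,17,18,19,20,21,22,23,24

steps = 45; useful = 945; efficiency = 945/1440 = 21/32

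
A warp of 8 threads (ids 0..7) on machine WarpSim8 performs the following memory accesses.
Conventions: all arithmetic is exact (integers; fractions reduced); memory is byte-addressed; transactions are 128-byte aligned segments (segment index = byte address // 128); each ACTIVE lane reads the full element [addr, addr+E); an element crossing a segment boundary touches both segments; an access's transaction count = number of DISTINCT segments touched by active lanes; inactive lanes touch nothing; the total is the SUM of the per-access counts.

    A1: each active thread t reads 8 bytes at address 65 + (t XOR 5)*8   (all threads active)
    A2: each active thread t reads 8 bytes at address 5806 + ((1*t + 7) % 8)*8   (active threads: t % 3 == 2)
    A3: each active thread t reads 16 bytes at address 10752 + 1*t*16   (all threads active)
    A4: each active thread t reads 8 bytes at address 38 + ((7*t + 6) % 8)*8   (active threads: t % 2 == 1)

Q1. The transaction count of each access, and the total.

A1: 2 transactions
A2: 1 transaction
A3: 1 transaction
A4: 1 transaction

Answer: 2,1,1,1; total 5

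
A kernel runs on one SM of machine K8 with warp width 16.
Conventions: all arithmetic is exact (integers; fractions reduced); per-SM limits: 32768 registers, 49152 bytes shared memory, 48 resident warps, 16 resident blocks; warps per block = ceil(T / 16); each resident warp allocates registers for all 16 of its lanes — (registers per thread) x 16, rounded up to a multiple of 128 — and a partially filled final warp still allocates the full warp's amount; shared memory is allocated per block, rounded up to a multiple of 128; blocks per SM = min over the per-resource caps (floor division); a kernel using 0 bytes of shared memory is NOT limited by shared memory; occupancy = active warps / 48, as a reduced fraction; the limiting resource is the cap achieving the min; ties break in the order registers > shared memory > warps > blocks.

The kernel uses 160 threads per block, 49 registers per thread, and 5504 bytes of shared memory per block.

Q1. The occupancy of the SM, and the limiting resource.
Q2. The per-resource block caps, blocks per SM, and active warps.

Answer: occupancy 5/8, limited by registers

registers: 3 blocks
shared memory: 8 blocks
warps: 4 blocks
blocks: 16 blocks

Answer: 3 blocks, 30 active warps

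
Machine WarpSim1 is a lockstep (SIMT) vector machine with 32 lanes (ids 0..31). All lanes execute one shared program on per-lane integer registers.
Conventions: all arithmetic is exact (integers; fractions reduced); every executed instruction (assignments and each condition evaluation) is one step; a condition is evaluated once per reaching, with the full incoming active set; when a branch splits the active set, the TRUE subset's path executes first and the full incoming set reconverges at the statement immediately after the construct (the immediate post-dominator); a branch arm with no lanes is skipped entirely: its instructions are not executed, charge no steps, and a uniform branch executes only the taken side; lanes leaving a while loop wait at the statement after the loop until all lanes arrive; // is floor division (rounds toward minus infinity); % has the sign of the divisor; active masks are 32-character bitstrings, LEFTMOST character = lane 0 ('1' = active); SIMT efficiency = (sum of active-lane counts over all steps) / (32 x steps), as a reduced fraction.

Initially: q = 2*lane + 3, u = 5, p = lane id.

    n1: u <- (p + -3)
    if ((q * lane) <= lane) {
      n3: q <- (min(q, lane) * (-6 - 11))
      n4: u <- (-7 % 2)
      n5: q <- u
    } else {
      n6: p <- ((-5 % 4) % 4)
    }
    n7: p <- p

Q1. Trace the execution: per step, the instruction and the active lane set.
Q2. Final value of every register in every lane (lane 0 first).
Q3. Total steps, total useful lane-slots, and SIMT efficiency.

step 0: u <- (p + -3)                11111111111111111111111111111111
step 1: eval ((q * lane) <= lane)    11111111111111111111111111111111
step 2: q <- (min(q, lane) * (-6 - 11)) 10000000000000000000000000000000
step 3: u <- (-7 % 2)                10000000000000000000000000000000
step 4: q <- u                       10000000000000000000000000000000
step 5: p <- ((-5 % 4) % 4)          01111111111111111111111111111111
step 6: p <- p                       11111111111111111111111111111111

Answer: 7 steps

q: 1,5,7,9,11,13,15,17,19,21,23,25,27,29,31,33,35,37,39,41,43,45,47,49,51,53,55,57,59,61,63,65
u: 1,-2,-1,0,1,2,3,4,5,6,7,8,9,10,11,12,13,14,15,16,17,18,19,20,21,22,23,24,25,26,27,28
p: 0,3,3,3,3,3,3,3,3,3,3,3,3,3,3,3,3,3,3,3,3,3,3,3,3,3,3,3,3,3,3,3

steps = 7; useful = 130; efficiency = 130/224 = 65/112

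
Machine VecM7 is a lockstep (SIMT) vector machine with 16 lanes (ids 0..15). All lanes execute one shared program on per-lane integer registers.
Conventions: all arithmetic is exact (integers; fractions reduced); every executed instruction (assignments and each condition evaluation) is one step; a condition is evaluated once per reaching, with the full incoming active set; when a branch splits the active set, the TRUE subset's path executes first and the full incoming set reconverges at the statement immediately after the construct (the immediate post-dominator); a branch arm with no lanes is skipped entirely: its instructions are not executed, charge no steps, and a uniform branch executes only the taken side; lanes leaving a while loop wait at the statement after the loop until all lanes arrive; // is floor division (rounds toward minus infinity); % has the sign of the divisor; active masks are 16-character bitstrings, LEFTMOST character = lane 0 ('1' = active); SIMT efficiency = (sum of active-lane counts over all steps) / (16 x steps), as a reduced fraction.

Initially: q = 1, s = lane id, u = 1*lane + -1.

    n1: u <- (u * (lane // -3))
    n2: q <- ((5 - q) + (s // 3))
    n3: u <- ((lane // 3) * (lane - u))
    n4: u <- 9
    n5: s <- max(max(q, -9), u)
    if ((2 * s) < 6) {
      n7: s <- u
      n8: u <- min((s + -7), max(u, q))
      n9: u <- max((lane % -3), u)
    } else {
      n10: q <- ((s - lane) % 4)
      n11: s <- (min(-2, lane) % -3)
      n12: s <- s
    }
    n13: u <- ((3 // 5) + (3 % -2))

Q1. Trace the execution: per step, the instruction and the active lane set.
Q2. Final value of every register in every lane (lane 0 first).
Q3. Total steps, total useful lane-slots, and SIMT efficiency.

step 0: u <- (u * (lane // -3))      1111111111111111
step 1: q <- ((5 - q) + (s // 3))    1111111111111111
step 2: u <- ((lane // 3) * (lane - u)) 1111111111111111
step 3: u <- 9                       1111111111111111
step 4: s <- max(max(q, -9), u)      1111111111111111
step 5: eval ((2 * s) < 6)           1111111111111111
step 6: q <- ((s - lane) % 4)        1111111111111111
step 7: s <- (min(-2, lane) % -3)    1111111111111111
step 8: s <- s                       1111111111111111
step 9: u <- ((3 // 5) + (3 % -2))   1111111111111111

Answer: 10 steps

q: 1,0,3,2,1,0,3,2,1,0,3,2,1,0,3,2
s: -2,-2,-2,-2,-2,-2,-2,-2,-2,-2,-2,-2,-2,-2,-2,-2
u: -1,-1,-1,-1,-1,-1,-1,-1,-1,-1,-1,-1,-1,-1,-1,-1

steps = 10; useful = 160; efficiency = 160/160 = 1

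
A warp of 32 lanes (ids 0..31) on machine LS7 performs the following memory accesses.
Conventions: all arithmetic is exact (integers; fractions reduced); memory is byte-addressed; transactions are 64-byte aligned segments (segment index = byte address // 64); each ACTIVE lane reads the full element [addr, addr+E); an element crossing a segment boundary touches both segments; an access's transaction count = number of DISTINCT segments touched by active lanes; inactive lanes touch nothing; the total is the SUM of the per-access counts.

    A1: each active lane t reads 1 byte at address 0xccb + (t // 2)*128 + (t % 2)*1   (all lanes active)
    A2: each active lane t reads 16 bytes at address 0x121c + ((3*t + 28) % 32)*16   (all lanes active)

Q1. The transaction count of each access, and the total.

A1: 16 transactions
A2: 9 transactions

Answer: 16,9; total 25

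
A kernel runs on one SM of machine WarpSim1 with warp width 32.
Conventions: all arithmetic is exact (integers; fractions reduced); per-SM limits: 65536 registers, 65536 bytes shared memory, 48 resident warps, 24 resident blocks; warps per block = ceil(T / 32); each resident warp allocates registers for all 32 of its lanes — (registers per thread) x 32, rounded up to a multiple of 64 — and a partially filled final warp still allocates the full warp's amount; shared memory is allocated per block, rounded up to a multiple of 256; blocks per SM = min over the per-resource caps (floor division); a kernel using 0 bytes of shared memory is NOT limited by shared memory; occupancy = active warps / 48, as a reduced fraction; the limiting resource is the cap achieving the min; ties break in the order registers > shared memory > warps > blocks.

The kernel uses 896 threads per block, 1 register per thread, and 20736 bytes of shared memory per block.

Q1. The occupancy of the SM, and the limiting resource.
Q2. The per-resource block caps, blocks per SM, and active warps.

Answer: occupancy 7/12, limited by warps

registers: 36 blocks
shared memory: 3 blocks
warps: 1 block
blocks: 24 blocks

Answer: 1 block, 28 active warps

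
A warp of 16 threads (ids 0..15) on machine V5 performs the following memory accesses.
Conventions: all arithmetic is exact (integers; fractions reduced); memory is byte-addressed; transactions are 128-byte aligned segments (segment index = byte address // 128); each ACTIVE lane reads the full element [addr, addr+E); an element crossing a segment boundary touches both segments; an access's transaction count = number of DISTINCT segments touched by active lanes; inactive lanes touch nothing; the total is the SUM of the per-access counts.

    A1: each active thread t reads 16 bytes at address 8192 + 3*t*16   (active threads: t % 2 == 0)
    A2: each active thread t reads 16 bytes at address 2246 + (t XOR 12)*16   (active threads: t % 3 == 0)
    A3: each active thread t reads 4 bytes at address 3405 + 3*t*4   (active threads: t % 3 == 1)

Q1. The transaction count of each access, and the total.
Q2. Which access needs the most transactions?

A1: 6 transactions
A2: 3 transactions
A3: 2 transactions

Answer: 6,3,2; total 11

Answer: A1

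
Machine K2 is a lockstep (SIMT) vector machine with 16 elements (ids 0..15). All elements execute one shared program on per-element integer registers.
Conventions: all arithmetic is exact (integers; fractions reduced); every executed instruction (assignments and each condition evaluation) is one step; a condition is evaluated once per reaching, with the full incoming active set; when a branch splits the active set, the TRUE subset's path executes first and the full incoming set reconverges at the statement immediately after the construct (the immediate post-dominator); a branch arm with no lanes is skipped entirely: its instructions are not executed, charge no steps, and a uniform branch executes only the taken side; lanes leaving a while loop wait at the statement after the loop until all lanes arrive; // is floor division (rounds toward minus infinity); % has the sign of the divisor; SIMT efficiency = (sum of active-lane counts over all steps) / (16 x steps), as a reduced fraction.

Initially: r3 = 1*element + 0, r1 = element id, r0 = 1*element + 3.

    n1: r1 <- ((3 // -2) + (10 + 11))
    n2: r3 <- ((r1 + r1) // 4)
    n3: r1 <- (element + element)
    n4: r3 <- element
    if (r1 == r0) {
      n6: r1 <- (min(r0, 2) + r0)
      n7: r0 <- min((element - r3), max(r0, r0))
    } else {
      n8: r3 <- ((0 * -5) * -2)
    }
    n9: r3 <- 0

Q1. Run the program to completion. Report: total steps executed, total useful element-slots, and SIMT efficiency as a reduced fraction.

Answer: 9 steps, 113 useful, 113/144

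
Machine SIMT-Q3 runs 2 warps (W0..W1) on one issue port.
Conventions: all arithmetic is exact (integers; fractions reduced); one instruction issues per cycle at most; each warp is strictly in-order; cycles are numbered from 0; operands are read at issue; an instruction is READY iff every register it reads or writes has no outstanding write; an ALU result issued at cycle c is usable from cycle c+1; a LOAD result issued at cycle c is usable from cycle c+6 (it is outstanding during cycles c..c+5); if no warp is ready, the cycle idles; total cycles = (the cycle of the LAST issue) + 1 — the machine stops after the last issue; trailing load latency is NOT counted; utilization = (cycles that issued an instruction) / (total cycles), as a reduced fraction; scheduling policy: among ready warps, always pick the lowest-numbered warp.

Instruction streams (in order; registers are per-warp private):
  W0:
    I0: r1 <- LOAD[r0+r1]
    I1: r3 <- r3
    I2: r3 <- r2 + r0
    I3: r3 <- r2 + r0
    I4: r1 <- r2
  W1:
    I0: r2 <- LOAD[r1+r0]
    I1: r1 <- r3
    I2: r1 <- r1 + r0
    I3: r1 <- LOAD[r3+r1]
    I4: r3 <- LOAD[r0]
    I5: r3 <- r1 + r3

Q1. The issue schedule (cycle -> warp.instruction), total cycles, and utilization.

cycle 0: W0.I0
cycle 1: W0.I1
cycle 2: W0.I2
cycle 3: W0.I3
cycle 4: W1.I0
cycle 5: W1.I1
cycle 6: W0.I4
cycle 7: W1.I2
cycle 8: W1.I3
cycle 9: W1.I4
cycle 10: idle
cycle 11: idle
cycle 12: idle
cycle 13: idle
cycle 14: idle
cycle 15: W1.I5

Answer: 16 cycles, utilization 11/16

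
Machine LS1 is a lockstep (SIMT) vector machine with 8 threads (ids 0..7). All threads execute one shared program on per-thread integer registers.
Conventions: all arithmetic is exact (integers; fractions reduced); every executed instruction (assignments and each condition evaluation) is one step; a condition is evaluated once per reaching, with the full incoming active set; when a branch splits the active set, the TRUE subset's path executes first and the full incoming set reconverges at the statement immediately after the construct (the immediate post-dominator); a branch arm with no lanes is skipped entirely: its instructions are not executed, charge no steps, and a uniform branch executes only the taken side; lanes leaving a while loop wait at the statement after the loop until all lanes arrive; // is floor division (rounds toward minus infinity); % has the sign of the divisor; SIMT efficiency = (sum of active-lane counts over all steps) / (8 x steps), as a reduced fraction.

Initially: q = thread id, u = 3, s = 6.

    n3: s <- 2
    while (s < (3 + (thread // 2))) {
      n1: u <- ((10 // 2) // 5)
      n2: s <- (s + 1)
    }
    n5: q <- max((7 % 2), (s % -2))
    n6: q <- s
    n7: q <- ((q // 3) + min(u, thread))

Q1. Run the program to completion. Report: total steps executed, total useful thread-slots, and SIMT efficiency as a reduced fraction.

Answer: 17 steps, 100 useful, 25/34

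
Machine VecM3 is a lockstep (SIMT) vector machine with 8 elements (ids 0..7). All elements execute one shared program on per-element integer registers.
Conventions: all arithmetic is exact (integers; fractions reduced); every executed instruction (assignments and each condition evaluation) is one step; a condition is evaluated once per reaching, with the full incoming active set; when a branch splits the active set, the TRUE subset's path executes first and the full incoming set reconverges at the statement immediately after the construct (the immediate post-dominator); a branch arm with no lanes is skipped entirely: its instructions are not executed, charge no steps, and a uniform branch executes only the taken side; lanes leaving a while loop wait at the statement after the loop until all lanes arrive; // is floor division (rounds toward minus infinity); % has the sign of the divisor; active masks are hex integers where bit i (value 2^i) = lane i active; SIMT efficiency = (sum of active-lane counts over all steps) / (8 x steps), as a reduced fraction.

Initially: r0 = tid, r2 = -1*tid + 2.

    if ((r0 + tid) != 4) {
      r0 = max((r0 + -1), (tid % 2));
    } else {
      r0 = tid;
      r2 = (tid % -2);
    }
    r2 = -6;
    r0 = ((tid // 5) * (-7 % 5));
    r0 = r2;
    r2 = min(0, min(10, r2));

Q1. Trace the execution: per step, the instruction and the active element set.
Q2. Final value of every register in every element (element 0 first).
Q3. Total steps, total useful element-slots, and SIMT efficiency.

step 0: eval ((r0 + tid) != 4)       0xff
step 1: r0 <- max((r0 + -1), (tid % 2)) 0xfb
step 2: r0 <- tid                    0x04
step 3: r2 <- (tid % -2)             0x04
step 4: r2 <- -6                     0xff
step 5: r0 <- ((tid // 5) * (-7 % 5)) 0xff
step 6: r0 <- r2                     0xff
step 7: r2 <- min(0, min(10, r2))    0xff

Answer: 8 steps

r0: -6,-6,-6,-6,-6,-6,-6,-6
r2: -6,-6,-6,-6,-6,-6,-6,-6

steps = 8; useful = 49; efficiency = 49/64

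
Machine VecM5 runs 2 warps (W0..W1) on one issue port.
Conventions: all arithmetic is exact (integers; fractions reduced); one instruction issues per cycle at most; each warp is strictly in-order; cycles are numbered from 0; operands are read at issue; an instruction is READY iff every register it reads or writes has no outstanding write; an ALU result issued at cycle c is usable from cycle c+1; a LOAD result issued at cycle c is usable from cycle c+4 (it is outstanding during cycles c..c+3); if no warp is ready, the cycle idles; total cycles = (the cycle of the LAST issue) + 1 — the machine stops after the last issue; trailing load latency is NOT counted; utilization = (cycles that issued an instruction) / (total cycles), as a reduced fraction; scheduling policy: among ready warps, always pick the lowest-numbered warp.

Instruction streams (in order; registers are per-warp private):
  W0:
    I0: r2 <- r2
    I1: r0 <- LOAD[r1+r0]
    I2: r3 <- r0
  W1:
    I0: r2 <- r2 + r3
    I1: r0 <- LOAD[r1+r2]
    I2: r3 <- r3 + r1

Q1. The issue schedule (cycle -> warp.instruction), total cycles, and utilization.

cycle 0: W0.I0
cycle 1: W0.I1
cycle 2: W1.I0
cycle 3: W1.I1
cycle 4: W1.I2
cycle 5: W0.I2

Answer: 6 cycles, utilization 1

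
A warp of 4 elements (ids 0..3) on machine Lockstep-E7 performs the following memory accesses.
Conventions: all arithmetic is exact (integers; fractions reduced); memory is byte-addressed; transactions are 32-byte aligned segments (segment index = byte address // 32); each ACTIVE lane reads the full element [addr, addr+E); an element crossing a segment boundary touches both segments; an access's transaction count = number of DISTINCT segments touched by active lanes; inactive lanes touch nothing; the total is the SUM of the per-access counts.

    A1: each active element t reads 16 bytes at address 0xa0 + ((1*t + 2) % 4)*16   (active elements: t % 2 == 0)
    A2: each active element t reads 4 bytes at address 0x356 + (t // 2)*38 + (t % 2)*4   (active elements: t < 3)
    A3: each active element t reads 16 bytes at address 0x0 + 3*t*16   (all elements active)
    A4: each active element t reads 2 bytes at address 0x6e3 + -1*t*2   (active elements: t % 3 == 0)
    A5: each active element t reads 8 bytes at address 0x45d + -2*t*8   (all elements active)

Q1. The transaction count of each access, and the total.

A1: 2 transactions
A2: 2 transactions
A3: 4 transactions
A4: 2 transactions
A5: 3 transactions

Answer: 2,2,4,2,3; total 13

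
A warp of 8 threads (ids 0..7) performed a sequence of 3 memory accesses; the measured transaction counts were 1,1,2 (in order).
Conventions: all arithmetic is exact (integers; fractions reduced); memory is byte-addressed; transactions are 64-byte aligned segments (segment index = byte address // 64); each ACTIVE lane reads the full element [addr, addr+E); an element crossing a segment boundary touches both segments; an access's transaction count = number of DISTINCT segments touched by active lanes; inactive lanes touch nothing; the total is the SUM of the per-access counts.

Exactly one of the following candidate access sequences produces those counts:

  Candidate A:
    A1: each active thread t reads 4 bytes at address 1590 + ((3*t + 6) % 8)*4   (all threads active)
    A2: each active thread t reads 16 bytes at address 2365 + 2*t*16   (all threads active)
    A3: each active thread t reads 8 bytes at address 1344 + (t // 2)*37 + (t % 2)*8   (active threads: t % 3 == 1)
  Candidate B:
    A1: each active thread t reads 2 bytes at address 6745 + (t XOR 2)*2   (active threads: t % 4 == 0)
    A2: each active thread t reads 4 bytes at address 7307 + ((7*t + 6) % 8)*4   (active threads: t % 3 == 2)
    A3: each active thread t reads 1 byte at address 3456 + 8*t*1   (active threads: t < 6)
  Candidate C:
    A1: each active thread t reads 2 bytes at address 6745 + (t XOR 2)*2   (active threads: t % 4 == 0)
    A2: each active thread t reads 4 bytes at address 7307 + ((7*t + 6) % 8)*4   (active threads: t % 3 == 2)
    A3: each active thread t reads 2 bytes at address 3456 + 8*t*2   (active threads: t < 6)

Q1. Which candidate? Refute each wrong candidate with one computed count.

A: A1 gives 2 transactions, not 1
B: A3 gives 1 transaction, not 2
C: all counts match (1,1,2)

Answer: C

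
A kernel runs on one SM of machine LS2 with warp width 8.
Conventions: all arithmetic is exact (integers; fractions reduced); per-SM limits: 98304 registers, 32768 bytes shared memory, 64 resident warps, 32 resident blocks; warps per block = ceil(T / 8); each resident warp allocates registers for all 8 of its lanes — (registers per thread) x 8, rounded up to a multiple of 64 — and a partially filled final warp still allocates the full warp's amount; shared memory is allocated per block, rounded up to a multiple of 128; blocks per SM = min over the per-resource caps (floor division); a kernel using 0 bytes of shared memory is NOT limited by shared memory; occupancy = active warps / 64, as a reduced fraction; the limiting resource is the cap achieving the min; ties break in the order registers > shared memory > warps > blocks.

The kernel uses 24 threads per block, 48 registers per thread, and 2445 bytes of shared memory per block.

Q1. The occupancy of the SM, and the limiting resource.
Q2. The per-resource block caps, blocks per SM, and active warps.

Answer: occupancy 9/16, limited by shared memory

registers: 85 blocks
shared memory: 12 blocks
warps: 21 blocks
blocks: 32 blocks

Answer: 12 blocks, 36 active warps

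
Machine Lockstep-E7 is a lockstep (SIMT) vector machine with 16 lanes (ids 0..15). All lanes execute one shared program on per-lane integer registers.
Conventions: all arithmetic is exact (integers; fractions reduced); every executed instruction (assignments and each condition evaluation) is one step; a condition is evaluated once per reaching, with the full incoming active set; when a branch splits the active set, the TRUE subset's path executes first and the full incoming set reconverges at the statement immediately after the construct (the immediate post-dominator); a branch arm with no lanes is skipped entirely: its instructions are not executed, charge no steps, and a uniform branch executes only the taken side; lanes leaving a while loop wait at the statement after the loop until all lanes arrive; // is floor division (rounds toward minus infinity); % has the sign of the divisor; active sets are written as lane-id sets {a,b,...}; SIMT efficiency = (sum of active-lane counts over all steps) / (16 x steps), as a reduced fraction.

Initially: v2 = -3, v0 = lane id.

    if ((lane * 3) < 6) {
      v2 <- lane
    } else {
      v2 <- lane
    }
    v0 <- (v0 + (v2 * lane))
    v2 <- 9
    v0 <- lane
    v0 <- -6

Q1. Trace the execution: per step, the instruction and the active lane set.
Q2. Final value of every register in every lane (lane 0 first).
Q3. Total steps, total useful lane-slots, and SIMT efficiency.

step 0: eval ((lane * 3) < 6)        {0,1,2,3,4,5,6,7,8,9,10,11,12,13,14,15}
step 1: v2 <- lane                   {0,1}
step 2: v2 <- lane                   {2,3,4,5,6,7,8,9,10,11,12,13,14,15}
step 3: v0 <- (v0 + (v2 * lane))     {0,1,2,3,4,5,6,7,8,9,10,11,12,13,14,15}
step 4: v2 <- 9                      {0,1,2,3,4,5,6,7,8,9,10,11,12,13,14,15}
step 5: v0 <- lane                   {0,1,2,3,4,5,6,7,8,9,10,11,12,13,14,15}
step 6: v0 <- -6                     {0,1,2,3,4,5,6,7,8,9,10,11,12,13,14,15}

Answer: 7 steps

v2: 9,9,9,9,9,9,9,9,9,9,9,9,9,9,9,9
v0: -6,-6,-6,-6,-6,-6,-6,-6,-6,-6,-6,-6,-6,-6,-6,-6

steps = 7; useful = 96; efficiency = 96/112 = 6/7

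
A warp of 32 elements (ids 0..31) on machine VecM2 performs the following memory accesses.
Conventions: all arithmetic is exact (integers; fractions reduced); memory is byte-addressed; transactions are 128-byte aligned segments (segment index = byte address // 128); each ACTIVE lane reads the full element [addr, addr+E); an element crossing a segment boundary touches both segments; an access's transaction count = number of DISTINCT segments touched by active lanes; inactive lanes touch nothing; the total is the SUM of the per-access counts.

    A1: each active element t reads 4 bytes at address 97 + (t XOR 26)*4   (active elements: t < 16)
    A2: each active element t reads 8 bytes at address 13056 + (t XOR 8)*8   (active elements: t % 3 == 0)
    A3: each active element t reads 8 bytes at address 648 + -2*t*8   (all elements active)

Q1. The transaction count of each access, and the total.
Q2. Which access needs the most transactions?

A1: 1 transaction
A2: 2 transactions
A3: 5 transactions

Answer: 1,2,5; total 8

Answer: A3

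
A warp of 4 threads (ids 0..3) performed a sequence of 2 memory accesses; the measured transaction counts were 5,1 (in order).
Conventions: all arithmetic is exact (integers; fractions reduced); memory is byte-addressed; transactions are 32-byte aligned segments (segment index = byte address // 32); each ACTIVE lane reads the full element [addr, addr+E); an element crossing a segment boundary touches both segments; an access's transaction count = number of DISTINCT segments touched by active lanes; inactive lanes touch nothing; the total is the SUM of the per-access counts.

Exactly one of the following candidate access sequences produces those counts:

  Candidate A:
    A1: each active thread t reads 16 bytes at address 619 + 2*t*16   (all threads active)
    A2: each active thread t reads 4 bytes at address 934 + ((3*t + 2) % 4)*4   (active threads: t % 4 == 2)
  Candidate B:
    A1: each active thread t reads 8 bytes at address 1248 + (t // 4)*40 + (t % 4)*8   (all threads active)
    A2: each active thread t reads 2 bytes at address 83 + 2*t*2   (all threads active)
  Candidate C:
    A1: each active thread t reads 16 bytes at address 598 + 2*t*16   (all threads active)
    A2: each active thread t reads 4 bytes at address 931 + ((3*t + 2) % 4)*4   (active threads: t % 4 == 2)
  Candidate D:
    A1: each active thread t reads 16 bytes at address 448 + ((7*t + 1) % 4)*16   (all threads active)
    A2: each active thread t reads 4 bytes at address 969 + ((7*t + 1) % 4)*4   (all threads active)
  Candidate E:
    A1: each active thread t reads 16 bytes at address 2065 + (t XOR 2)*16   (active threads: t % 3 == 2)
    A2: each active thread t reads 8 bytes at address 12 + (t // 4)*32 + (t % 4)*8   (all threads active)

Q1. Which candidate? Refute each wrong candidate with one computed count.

A: A1 gives 4 transactions, not 5
B: A1 gives 1 transaction, not 5
D: A1 gives 2 transactions, not 5
E: A1 gives 2 transactions, not 5
C: all counts match (5,1)

Answer: C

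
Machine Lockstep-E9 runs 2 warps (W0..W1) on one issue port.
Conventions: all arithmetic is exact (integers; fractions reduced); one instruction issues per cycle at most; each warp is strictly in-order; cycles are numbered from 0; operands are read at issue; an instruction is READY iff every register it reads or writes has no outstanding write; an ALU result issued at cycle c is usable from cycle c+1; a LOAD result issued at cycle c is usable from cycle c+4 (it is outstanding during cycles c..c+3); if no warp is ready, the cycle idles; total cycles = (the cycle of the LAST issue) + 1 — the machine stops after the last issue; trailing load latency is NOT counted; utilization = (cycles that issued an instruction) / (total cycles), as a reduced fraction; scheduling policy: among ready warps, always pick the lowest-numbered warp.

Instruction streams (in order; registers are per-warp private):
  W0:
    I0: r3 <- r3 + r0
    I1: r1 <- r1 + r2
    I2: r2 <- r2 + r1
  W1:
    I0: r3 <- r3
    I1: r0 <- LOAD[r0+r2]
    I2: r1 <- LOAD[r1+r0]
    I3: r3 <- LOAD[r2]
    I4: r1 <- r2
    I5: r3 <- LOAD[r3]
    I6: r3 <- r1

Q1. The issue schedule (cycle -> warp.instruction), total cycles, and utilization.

cycle 0: W0.I0
cycle 1: W0.I1
cycle 2: W0.I2
cycle 3: W1.I0
cycle 4: W1.I1
cycle 5: idle
cycle 6: idle
cycle 7: idle
cycle 8: W1.I2
cycle 9: W1.I3
cycle 10: idle
cycle 11: idle
cycle 12: W1.I4
cycle 13: W1.I5
cycle 14: idle
cycle 15: idle
cycle 16: idle
cycle 17: W1.I6

Answer: 18 cycles, utilization 5/9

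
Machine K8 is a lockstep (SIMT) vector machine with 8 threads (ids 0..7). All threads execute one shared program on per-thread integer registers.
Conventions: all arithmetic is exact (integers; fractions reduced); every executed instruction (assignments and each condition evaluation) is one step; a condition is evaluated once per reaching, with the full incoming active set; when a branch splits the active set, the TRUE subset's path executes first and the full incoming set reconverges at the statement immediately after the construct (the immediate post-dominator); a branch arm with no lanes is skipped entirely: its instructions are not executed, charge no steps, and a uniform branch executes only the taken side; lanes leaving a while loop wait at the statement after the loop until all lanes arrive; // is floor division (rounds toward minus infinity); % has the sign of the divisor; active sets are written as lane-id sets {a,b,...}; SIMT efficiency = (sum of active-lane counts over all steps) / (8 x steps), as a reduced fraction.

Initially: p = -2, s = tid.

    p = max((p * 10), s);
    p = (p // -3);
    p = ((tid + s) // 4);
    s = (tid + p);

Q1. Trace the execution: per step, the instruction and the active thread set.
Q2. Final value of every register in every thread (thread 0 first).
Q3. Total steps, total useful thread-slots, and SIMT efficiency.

step 0: p <- max((p * 10), s)        {0,1,2,3,4,5,6,7}
step 1: p <- (p // -3)               {0,1,2,3,4,5,6,7}
step 2: p <- ((tid + s) // 4)        {0,1,2,3,4,5,6,7}
step 3: s <- (tid + p)               {0,1,2,3,4,5,6,7}

Answer: 4 steps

p: 0,0,1,1,2,2,3,3
s: 0,1,3,4,6,7,9,10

steps = 4; useful = 32; efficiency = 32/32 = 1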